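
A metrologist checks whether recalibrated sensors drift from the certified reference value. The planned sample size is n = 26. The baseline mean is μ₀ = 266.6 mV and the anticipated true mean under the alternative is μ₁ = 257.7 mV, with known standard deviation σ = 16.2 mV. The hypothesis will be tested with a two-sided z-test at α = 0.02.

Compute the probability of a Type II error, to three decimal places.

Standardized effect: d = |μ₁ − μ₀| / σ = |257.7 − 266.6| / 16.2 = 0.5494
Noncentrality parameter: δ = d·√n = 0.5494 × √26 = 2.8013
Two-sided α = 0.02 → critical value z_{0.01} = 2.326.
Power = Φ(δ − 2.326) + Φ(−δ − 2.326) = Φ(0.475) + Φ(-5.128) = 0.6826 + 0.0000 = 0.6826.
Type II error: β = 1 − power = 1 − 0.6826 = 0.3174.

β ≈ 0.317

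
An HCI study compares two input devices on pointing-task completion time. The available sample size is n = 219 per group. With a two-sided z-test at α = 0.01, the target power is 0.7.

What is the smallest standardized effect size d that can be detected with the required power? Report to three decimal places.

Need Φ(δ − 2.576) = 0.7, so δ = 2.576 + 0.524 = 3.100.
(The second rejection-region term Φ(−δ − z_{α/2}) is negligible and dropped.)
δ = d·√(n/2) ⇒ d = δ/√(n/2) = 3.100/√(219/2) = 0.2963.

d ≈ 0.296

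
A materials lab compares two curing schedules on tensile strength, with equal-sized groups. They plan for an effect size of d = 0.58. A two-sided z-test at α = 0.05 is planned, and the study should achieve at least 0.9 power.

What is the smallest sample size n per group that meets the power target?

Set Φ(δ − 1.960) = 0.9; then δ − 1.960 = Φ⁻¹(0.9) = 1.282, giving δ = 3.242.
(Ignoring the negligible lower-tail rejection probability gives the usual closed-form inversion.)
δ = d·√(n/2) ⇒ n = 2(δ/d)² = 2 × (3.242 / 0.58)² = 62.47.
Round up to the next whole unit.

n = 63 per group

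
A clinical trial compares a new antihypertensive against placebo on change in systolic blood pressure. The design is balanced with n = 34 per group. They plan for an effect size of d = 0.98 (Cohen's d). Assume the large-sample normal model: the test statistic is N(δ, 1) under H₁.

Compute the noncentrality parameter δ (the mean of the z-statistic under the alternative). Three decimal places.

δ ≈ 4.041

δ = d·√(n/2) = 0.98 × √(34/2) = 4.0406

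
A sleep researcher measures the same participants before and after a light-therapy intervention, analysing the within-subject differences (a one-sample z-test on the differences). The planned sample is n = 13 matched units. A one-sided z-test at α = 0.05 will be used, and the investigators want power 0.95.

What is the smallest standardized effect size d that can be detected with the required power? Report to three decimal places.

Need Φ(δ − 1.645) = 0.95, so δ = 1.645 + 1.645 = 3.290.
δ = d·√n ⇒ d = δ/√n = 3.290/√13 = 0.9124.

d ≈ 0.912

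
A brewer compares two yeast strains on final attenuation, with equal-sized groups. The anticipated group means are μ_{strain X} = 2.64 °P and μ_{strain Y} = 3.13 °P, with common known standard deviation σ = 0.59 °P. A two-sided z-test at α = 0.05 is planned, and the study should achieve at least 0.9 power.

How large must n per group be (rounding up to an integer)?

Standardized effect: d = |μ_{strain X} − μ_{strain Y}| / σ = |2.64 − 3.13| / 0.59 = 0.8305
Set Φ(δ − 1.960) = 0.9; then δ − 1.960 = Φ⁻¹(0.9) = 1.282, giving δ = 3.242.
(The Φ(−δ − z_{α/2}) term is vanishingly small for δ > 0 and is dropped in the standard sample-size formula.)
δ = d·√(n/2) ⇒ n = 2(δ/d)² = 2 × (3.242 / 0.8305)² = 30.47.
Round up to the next whole unit.

n = 31 per group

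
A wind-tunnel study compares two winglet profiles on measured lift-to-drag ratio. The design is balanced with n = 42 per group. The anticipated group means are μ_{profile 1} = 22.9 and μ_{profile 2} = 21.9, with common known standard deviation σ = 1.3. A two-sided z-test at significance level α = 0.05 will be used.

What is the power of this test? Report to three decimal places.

Power ≈ 0.941

Standardized effect: d = |μ_{profile 1} − μ_{profile 2}| / σ = |22.9 − 21.9| / 1.3 = 0.7692
Noncentrality parameter: δ = d·√(n/2) = 0.7692 × √(42/2) = 3.5251
Two-sided α = 0.05 → critical value z_{0.025} = 1.960.
Power = Φ(δ − 1.960) + Φ(−δ − 1.960) = Φ(1.565) + Φ(-5.485) = 0.9412 + 0.0000 = 0.9412.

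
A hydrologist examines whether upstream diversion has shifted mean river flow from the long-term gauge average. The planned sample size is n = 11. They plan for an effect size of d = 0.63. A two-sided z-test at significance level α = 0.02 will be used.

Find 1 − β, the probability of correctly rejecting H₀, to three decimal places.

Power ≈ 0.406

Noncentrality parameter: λ = d·√n = 0.63 × √11 = 2.0895
Two-sided α = 0.02 → critical value z_{0.01} = 2.326.
Power = Φ(λ − 2.326) + Φ(−λ − 2.326) = Φ(-0.237) + Φ(-4.416) = 0.4064 + 0.0000 = 0.4064.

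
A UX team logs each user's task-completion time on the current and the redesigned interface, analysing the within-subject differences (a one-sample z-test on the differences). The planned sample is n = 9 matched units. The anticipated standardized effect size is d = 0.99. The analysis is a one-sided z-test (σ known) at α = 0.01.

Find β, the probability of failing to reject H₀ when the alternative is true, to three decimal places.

β ≈ 0.260

Noncentrality parameter: δ = d·√n = 0.99 × √9 = 2.9700
Critical value for a one-sided test at α = 0.01: z_α = 2.326.
Power = Φ(δ − 2.326) = Φ(0.644) = 0.7401.
Type II error: β = 1 − power = 1 − 0.7401 = 0.2599.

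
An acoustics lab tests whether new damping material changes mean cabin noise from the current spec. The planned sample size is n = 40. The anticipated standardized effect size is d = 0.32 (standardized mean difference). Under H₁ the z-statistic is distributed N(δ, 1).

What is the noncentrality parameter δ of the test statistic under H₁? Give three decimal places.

δ ≈ 2.024

δ = d·√n = 0.32 × √40 = 2.0239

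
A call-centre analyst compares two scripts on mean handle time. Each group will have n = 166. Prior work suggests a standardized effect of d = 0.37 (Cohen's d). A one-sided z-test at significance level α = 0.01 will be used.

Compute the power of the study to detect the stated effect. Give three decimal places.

Noncentrality parameter: δ = d·√(n/2) = 0.37 × √(166/2) = 3.3709
One-sided α = 0.01 → critical value z_{0.01} = 2.326.
Power = Φ(δ − 2.326) = Φ(1.045) = 0.8519.

Power ≈ 0.852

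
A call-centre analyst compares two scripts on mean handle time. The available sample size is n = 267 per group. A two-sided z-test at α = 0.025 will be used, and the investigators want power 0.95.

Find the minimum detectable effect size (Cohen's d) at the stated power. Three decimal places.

d ≈ 0.336

Required noncentrality: δ = z_{0.0125} + z_{0.05} = 2.241 + 1.645 = 3.886.
(The second rejection-region term Φ(−δ − z_{α/2}) is negligible and dropped.)
δ = d·√(n/2) ⇒ d = δ/√(n/2) = 3.886/√(267/2) = 0.3363.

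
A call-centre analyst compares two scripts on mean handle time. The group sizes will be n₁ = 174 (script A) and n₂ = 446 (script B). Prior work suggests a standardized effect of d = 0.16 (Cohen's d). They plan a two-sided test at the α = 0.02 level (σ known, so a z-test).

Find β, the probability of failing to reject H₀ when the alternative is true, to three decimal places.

β ≈ 0.704

Noncentrality parameter: δ = d / √(1/n₁ + 1/n₂) = 0.16 / √(1/174 + 1/446) = 1.7901
Critical value for a two-sided test at α = 0.02: z_{α/2} = 2.326.
Power = Φ(δ − 2.326) + Φ(−δ − 2.326) = Φ(-0.536) + Φ(-4.116) = 0.2959 + 0.0000 = 0.2959.
Type II error: β = 1 − power = 1 − 0.2959 = 0.7041.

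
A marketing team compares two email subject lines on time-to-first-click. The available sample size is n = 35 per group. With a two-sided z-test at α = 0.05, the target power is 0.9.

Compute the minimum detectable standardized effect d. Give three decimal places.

Required noncentrality: δ = z_{0.025} + z_{0.10} = 1.960 + 1.282 = 3.242.
(The second rejection-region term Φ(−δ − z_{α/2}) is negligible and dropped.)
δ = d·√(n/2) ⇒ d = δ/√(n/2) = 3.242/√(35/2) = 0.7749.

d ≈ 0.775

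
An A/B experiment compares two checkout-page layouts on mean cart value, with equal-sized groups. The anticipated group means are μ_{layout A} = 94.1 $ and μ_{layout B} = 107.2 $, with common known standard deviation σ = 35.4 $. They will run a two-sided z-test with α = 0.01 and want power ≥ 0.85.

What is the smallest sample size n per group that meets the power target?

n = 191 per group

Standardized effect: d = |μ_{layout A} − μ_{layout B}| / σ = |94.1 − 107.2| / 35.4 = 0.3701
For power 0.85 need Φ(δ − z_{0.005}) = 0.85, so δ = z_{0.005} + z_{0.15} = 2.576 + 1.036 = 3.612.
(For δ > 0 the lower-tail rejection region contributes negligibly to power, so the one-term inversion is standard.)
δ = d·√(n/2) ⇒ n = 2(δ/d)² = 2 × (3.612 / 0.3701)² = 190.57.
Rounding up, n = 191 per group.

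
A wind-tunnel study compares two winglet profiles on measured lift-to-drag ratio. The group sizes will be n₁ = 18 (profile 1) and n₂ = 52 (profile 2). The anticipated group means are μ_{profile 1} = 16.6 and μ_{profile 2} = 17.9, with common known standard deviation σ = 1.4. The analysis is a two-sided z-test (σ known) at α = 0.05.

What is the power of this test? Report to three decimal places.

Power ≈ 0.924

Standardized effect: d = |μ_{profile 1} − μ_{profile 2}| / σ = |16.6 − 17.9| / 1.4 = 0.9286
Noncentrality parameter: δ = d / √(1/n₁ + 1/n₂) = 0.9286 / √(1/18 + 1/52) = 3.3955
Two-sided α = 0.05 → critical value z_{0.025} = 1.960.
Power = Φ(δ − 1.960) + Φ(−δ − 1.960) = Φ(1.436) + Φ(-5.355) = 0.9244 + 0.0000 = 0.9244.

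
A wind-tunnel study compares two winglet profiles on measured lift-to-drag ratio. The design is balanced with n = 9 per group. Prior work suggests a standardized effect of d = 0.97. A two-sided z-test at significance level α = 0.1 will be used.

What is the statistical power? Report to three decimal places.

Noncentrality parameter: δ = d·√(n/2) = 0.97 × √(9/2) = 2.0577
Critical value for a two-sided test at α = 0.1: z_{α/2} = 1.645.
Power = Φ(δ − 1.645) + Φ(−δ − 1.645) = Φ(0.413) + Φ(-3.703) = 0.6601 + 0.0001 = 0.6602.

Power ≈ 0.660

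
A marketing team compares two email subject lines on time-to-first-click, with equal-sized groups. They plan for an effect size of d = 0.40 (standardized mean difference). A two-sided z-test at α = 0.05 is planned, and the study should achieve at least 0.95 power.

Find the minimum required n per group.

n = 163 per group

Set Φ(δ − 1.960) = 0.95; then δ − 1.960 = Φ⁻¹(0.95) = 1.645, giving δ = 3.605.
(For δ > 0 the lower-tail rejection region contributes negligibly to power, so the one-term inversion is standard.)
δ = d·√(n/2) ⇒ n = 2(δ/d)² = 2 × (3.605 / 0.40)² = 162.43.
Round up to the next whole unit.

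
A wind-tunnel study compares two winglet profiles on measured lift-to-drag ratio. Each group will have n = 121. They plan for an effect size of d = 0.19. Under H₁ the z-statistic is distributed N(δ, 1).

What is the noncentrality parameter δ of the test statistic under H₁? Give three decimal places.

The noncentrality parameter scales effect size by the design's sample-size factor: δ = d·√(n/2) = 0.19 × √(121/2) = 1.4779

δ ≈ 1.478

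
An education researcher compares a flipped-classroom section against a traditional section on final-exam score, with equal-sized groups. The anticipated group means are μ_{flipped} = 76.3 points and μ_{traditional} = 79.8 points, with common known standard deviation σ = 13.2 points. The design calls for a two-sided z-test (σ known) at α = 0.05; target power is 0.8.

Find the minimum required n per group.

n = 224 per group

Standardized effect: d = |μ_{flipped} − μ_{traditional}| / σ = |76.3 − 79.8| / 13.2 = 0.2652
Set Φ(δ − 1.960) = 0.8; then δ − 1.960 = Φ⁻¹(0.8) = 0.842, giving δ = 2.802.
(The Φ(−δ − z_{α/2}) term is vanishingly small for δ > 0 and is dropped in the standard sample-size formula.)
δ = d·√(n/2) ⇒ n = 2(δ/d)² = 2 × (2.802 / 0.2652)² = 223.28.
Round up to the next whole unit.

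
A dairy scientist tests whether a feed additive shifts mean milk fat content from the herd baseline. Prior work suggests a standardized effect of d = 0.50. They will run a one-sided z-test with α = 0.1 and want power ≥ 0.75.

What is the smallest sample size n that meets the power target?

For power 0.75 need Φ(δ − z_{0.1}) = 0.75, so δ = z_{0.1} + z_{0.25} = 1.282 + 0.674 = 1.956.
δ = d·√n ⇒ n = (δ/d)² = (1.956 / 0.50)² = 15.30.
Rounding up, n = 16.

n = 16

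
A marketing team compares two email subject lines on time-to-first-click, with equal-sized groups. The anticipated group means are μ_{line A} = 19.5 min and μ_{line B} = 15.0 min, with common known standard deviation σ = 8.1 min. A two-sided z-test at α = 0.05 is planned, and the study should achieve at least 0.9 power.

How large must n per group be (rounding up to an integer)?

Standardized effect: d = |μ_{line A} − μ_{line B}| / σ = |19.5 − 15.0| / 8.1 = 0.5556
For power 0.9 need Φ(δ − z_{0.025}) = 0.9, so δ = z_{0.025} + z_{0.10} = 1.960 + 1.282 = 3.242.
(Ignoring the negligible lower-tail rejection probability gives the usual closed-form inversion.)
δ = d·√(n/2) ⇒ n = 2(δ/d)² = 2 × (3.242 / 0.5556)² = 68.09.
Rounding up, n = 69 per group.

n = 69 per group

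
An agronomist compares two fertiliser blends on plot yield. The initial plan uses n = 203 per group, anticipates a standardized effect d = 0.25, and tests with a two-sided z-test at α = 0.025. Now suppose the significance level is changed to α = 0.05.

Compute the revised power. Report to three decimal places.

δ = d·√(n/2) = 0.25 × √(203/2) = 2.5187 (unchanged). New critical value: z_{0.025} = 1.960.
Revised power = Φ(δ − 1.960) + Φ(−δ − 1.960) = Φ(0.559) + Φ(-4.479) = 0.7118 + 0.0000 = 0.7118.

Power ≈ 0.712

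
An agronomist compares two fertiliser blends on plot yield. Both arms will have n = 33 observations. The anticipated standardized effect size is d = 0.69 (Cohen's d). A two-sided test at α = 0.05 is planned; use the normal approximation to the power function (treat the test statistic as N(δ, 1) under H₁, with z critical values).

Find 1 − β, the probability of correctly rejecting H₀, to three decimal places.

Noncentrality parameter: δ = d·√(n/2) = 0.69 × √(33/2) = 2.8028
Critical value for a two-sided test at α = 0.05: z_{α/2} = 1.960.
Power = Φ(δ − 1.960) + Φ(−δ − 1.960) = Φ(0.843) + Φ(-4.763) = 0.8003 + 0.0000 = 0.8003.

Power ≈ 0.800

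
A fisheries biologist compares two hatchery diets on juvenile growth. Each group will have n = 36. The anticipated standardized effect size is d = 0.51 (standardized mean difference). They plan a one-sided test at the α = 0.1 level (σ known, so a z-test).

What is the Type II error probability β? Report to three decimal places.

Noncentrality parameter: δ = d·√(n/2) = 0.51 × √(36/2) = 2.1637
Critical value for a one-sided test at α = 0.1: z_α = 1.282.
Power = P(Z > 1.282 − δ) = Φ(0.882) = 0.8112.
Type II error: β = 1 − power = 1 − 0.8112 = 0.1888.

β ≈ 0.189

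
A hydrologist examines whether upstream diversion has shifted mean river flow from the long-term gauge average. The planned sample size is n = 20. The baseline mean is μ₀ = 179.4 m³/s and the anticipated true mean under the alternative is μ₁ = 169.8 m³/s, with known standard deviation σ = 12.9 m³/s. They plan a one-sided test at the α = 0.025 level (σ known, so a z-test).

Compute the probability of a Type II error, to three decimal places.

Standardized effect: d = |μ₁ − μ₀| / σ = |169.8 − 179.4| / 12.9 = 0.7442
Noncentrality parameter: δ = d·√n = 0.7442 × √20 = 3.3281
Critical value for a one-sided test at α = 0.025: z_α = 1.960.
Power = P(Z > 1.960 − δ) = Φ(1.368) = 0.9144.
Type II error: β = 1 − power = 1 − 0.9144 = 0.0856.

β ≈ 0.086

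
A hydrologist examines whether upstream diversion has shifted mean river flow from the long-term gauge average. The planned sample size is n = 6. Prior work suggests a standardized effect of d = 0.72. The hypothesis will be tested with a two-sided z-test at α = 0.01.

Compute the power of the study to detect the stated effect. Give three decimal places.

Power ≈ 0.208

Noncentrality parameter: δ = d·√n = 0.72 × √6 = 1.7636
Two-sided α = 0.01 → critical value z_{0.005} = 2.576.
Power = Φ(δ − 2.576) + Φ(−δ − 2.576) = Φ(-0.812) + Φ(-4.339) = 0.2083 + 0.0000 = 0.2083.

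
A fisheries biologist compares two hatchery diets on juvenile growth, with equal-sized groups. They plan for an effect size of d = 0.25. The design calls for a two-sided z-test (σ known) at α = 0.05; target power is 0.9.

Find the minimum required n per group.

For power 0.9 need Φ(δ − z_{0.025}) = 0.9, so δ = z_{0.025} + z_{0.10} = 1.960 + 1.282 = 3.242.
(For δ > 0 the lower-tail rejection region contributes negligibly to power, so the one-term inversion is standard.)
δ = d·√(n/2) ⇒ n = 2(δ/d)² = 2 × (3.242 / 0.25)² = 336.24.
Round up to the next whole unit.

n = 337 per group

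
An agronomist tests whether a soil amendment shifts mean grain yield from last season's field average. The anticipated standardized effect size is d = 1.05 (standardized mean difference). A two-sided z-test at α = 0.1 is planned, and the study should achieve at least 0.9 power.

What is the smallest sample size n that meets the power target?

For power 0.9 need Φ(δ − z_{0.05}) = 0.9, so δ = z_{0.05} + z_{0.10} = 1.645 + 1.282 = 2.926.
(Ignoring the negligible lower-tail rejection probability gives the usual closed-form inversion.)
δ = d·√n ⇒ n = (δ/d)² = (2.926 / 1.05)² = 7.77.
Round up to the next whole unit.

n = 8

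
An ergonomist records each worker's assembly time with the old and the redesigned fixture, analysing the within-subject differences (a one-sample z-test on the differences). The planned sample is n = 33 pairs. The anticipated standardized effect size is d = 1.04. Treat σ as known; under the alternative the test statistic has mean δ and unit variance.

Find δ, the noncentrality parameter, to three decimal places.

δ ≈ 5.974

δ = d·√n = 1.04 × √33 = 5.9743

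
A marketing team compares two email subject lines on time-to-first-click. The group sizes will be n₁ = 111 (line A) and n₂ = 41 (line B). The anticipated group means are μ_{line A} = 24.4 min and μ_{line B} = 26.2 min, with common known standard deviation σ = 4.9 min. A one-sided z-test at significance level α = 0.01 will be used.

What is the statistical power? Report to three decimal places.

Power ≈ 0.376

Standardized effect: d = |μ_{line A} − μ_{line B}| / σ = |24.4 − 26.2| / 4.9 = 0.3673
Noncentrality parameter: δ = d / √(1/n₁ + 1/n₂) = 0.3673 / √(1/111 + 1/41) = 2.0101
Critical value for a one-sided test at α = 0.01: z_α = 2.326.
Power = Φ(δ − 2.326) = Φ(-0.316) = 0.3759.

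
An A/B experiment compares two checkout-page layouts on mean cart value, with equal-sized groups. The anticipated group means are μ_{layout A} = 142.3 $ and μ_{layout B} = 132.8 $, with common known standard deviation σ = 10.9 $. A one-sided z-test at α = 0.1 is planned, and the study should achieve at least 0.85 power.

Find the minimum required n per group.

n = 15 per group

Standardized effect: d = |μ_{layout A} − μ_{layout B}| / σ = |142.3 − 132.8| / 10.9 = 0.8716
For power 0.85 need Φ(δ − z_{0.1}) = 0.85, so δ = z_{0.1} + z_{0.15} = 1.282 + 1.036 = 2.318.
δ = d·√(n/2) ⇒ n = 2(δ/d)² = 2 × (2.318 / 0.8716)² = 14.15.
Rounding up, n = 15 per group.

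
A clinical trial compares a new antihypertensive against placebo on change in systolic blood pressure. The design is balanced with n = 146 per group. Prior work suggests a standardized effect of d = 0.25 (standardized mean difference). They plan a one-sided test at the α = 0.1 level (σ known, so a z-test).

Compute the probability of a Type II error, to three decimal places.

Noncentrality parameter: λ = d·√(n/2) = 0.25 × √(146/2) = 2.1360
Critical value for a one-sided test at α = 0.1: z_α = 1.282.
Power = Φ(λ − 1.282) = Φ(0.854) = 0.8036.
Type II error: β = 1 − power = 1 − 0.8036 = 0.1964.

β ≈ 0.196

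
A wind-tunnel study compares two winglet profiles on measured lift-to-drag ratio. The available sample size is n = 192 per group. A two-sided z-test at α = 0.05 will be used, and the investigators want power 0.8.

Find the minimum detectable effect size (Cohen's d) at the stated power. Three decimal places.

Need Φ(δ − 1.960) = 0.8, so δ = 1.960 + 0.842 = 2.802.
(The second rejection-region term Φ(−δ − z_{α/2}) is negligible and dropped.)
δ = d·√(n/2) ⇒ d = δ/√(n/2) = 2.802/√(192/2) = 0.2859.

d ≈ 0.286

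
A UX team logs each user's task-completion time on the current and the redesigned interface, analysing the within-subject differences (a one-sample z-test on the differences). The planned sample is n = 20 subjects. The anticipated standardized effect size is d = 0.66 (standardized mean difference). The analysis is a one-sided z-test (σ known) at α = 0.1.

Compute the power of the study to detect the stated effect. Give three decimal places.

Noncentrality parameter: δ = d·√n = 0.66 × √20 = 2.9516
Critical value for a one-sided test at α = 0.1: z_α = 1.282.
Power = Φ(δ − 1.282) = Φ(1.670) = 0.9525.

Power ≈ 0.953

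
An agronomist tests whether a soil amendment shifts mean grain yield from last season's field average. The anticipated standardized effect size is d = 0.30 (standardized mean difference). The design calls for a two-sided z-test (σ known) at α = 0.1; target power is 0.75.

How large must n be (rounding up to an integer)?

For power 0.75 need Φ(δ − z_{0.05}) = 0.75, so δ = z_{0.05} + z_{0.25} = 1.645 + 0.674 = 2.319.
(The Φ(−δ − z_{α/2}) term is vanishingly small for δ > 0 and is dropped in the standard sample-size formula.)
δ = d·√n ⇒ n = (δ/d)² = (2.319 / 0.30)² = 59.77.
Round up to the next whole unit.

n = 60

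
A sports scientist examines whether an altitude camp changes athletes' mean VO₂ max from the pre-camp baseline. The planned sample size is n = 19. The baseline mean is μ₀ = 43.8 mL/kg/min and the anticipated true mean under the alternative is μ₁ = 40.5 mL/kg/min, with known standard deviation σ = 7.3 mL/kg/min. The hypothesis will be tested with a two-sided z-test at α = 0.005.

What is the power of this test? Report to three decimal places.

Power ≈ 0.201

Standardized effect: d = |μ₁ − μ₀| / σ = |40.5 − 43.8| / 7.3 = 0.4521
Noncentrality parameter: δ = d·√n = 0.4521 × √19 = 1.9705
Two-sided α = 0.005 → critical value z_{0.0025} = 2.807.
Power = Φ(δ − 2.807) + Φ(−δ − 2.807) = Φ(-0.837) + Φ(-4.777) = 0.2014 + 0.0000 = 0.2014.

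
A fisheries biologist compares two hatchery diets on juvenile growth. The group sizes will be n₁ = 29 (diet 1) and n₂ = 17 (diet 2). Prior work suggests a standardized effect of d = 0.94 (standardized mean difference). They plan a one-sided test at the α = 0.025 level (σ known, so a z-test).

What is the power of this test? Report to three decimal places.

Power ≈ 0.868

Noncentrality parameter: δ = d / √(1/n₁ + 1/n₂) = 0.94 / √(1/29 + 1/17) = 3.0773
Critical value for a one-sided test at α = 0.025: z_α = 1.960.
Power = P(Z > 1.960 − δ) = Φ(1.117) = 0.8681.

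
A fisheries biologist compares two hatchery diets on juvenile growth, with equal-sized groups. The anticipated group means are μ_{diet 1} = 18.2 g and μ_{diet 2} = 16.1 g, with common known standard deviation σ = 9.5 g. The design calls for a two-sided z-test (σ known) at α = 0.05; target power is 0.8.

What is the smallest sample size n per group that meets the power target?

n = 322 per group

Standardized effect: d = |μ_{diet 1} − μ_{diet 2}| / σ = |18.2 − 16.1| / 9.5 = 0.2211
Set Φ(δ − 1.960) = 0.8; then δ − 1.960 = Φ⁻¹(0.8) = 0.842, giving δ = 2.802.
(Ignoring the negligible lower-tail rejection probability gives the usual closed-form inversion.)
δ = d·√(n/2) ⇒ n = 2(δ/d)² = 2 × (2.802 / 0.2211)² = 321.25.
Rounding up, n = 322 per group.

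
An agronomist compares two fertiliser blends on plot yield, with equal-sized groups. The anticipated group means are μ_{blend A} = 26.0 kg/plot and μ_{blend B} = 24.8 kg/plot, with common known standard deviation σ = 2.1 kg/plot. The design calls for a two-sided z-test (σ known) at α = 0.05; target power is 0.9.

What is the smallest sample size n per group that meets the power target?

Standardized effect: d = |μ_{blend A} − μ_{blend B}| / σ = |26.0 − 24.8| / 2.1 = 0.5714
Set Φ(δ − 1.960) = 0.9; then δ − 1.960 = Φ⁻¹(0.9) = 1.282, giving δ = 3.242.
(Ignoring the negligible lower-tail rejection probability gives the usual closed-form inversion.)
δ = d·√(n/2) ⇒ n = 2(δ/d)² = 2 × (3.242 / 0.5714)² = 64.36.
Rounding up, n = 65 per group.

n = 65 per group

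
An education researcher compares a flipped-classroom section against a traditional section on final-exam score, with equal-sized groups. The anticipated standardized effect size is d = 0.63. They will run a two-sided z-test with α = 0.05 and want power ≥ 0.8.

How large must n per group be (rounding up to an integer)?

For power 0.8 need Φ(δ − z_{0.025}) = 0.8, so δ = z_{0.025} + z_{0.20} = 1.960 + 0.842 = 2.802.
(Ignoring the negligible lower-tail rejection probability gives the usual closed-form inversion.)
δ = d·√(n/2) ⇒ n = 2(δ/d)² = 2 × (2.802 / 0.63)² = 39.55.
Round up to the next whole unit.

n = 40 per group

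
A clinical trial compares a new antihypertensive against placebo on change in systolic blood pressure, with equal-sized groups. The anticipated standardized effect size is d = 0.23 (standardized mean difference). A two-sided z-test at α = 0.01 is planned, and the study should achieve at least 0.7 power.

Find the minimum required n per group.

n = 364 per group

For power 0.7 need Φ(δ − z_{0.005}) = 0.7, so δ = z_{0.005} + z_{0.30} = 2.576 + 0.524 = 3.100.
(Ignoring the negligible lower-tail rejection probability gives the usual closed-form inversion.)
δ = d·√(n/2) ⇒ n = 2(δ/d)² = 2 × (3.100 / 0.23)² = 363.38.
Rounding up, n = 364 per group.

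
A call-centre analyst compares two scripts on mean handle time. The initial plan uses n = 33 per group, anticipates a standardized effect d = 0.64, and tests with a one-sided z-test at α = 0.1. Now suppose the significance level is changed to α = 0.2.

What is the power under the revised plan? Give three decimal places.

Power ≈ 0.961

δ = d·√(n/2) = 0.64 × √(33/2) = 2.5997 (unchanged). New critical value: z_{0.2} = 0.842.
Revised power = Φ(δ − 0.842) = Φ(1.758) = 0.9606.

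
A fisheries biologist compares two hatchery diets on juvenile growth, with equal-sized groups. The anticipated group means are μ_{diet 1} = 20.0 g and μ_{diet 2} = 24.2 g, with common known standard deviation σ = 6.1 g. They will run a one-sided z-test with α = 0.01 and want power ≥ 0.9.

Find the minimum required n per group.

Standardized effect: d = |μ_{diet 1} − μ_{diet 2}| / σ = |20.0 − 24.2| / 6.1 = 0.6885
For power 0.9 need Φ(δ − z_{0.01}) = 0.9, so δ = z_{0.01} + z_{0.10} = 2.326 + 1.282 = 3.608.
δ = d·√(n/2) ⇒ n = 2(δ/d)² = 2 × (3.608 / 0.6885)² = 54.92.
Rounding up, n = 55 per group.

n = 55 per group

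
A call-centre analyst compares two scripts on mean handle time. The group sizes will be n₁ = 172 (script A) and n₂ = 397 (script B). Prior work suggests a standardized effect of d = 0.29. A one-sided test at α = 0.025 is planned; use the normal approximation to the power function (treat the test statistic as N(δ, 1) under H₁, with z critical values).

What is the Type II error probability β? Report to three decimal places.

β ≈ 0.112

Noncentrality parameter: δ = d / √(1/n₁ + 1/n₂) = 0.29 / √(1/172 + 1/397) = 3.1769
Critical value for a one-sided test at α = 0.025: z_α = 1.960.
Power = P(Z > 1.960 − δ) = Φ(1.217) = 0.8882.
Type II error: β = 1 − power = 1 − 0.8882 = 0.1118.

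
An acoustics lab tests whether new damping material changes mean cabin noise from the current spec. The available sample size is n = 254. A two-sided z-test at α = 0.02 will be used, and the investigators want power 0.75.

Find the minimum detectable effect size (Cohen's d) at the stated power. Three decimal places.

d ≈ 0.188

Required noncentrality: δ = z_{0.01} + z_{0.25} = 2.326 + 0.674 = 3.001.
(Lower-tail contribution to power is negligible for δ > 0.)
δ = d·√n ⇒ d = δ/√n = 3.001/√254 = 0.1883.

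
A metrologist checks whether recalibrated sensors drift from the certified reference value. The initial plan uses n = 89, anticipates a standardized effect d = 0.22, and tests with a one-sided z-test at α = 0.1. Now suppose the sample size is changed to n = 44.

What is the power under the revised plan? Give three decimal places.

Power ≈ 0.571

With n = 44: δ = d·√n = 0.22 × √44 = 1.4593. Critical value z_{0.1} = 1.282.
Revised power = P(Z > 1.282 − δ) = Φ(0.178) = 0.5705.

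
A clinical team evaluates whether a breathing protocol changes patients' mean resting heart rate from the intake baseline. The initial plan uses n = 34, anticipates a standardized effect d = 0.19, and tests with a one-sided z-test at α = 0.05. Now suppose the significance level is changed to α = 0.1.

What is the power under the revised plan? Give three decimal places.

Power ≈ 0.431

δ = d·√n = 0.19 × √34 = 1.1079 (unchanged). New critical value: z_{0.1} = 1.282.
Revised power = Φ(δ − 1.282) = Φ(-0.174) = 0.4311.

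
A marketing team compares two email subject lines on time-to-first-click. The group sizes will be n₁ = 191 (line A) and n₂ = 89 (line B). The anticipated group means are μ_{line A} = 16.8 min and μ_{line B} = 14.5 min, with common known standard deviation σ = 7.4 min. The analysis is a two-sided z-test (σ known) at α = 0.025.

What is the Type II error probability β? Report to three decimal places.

Standardized effect: d = |μ_{line A} − μ_{line B}| / σ = |16.8 − 14.5| / 7.4 = 0.3108
Noncentrality parameter: λ = d / √(1/n₁ + 1/n₂) = 0.3108 / √(1/191 + 1/89) = 2.4217
Critical value for a two-sided test at α = 0.025: z_{α/2} = 2.241.
Power = Φ(λ − 2.241) + Φ(−λ − 2.241) = Φ(0.180) + Φ(-4.663) = 0.5716 + 0.0000 = 0.5716.
Type II error: β = 1 − power = 1 − 0.5716 = 0.4284.

β ≈ 0.428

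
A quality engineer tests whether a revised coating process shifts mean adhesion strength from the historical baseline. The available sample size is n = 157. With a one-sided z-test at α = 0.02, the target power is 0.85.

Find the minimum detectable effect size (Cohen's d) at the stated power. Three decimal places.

Need Φ(δ − 2.054) = 0.85, so δ = 2.054 + 1.036 = 3.090.
δ = d·√n ⇒ d = δ/√n = 3.090/√157 = 0.2466.

d ≈ 0.247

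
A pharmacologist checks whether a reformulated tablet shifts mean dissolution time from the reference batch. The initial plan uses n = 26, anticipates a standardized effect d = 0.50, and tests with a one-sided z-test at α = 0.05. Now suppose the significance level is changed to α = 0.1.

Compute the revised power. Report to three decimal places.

δ = d·√n = 0.50 × √26 = 2.5495 (unchanged). New critical value: z_{0.1} = 1.282.
Revised power = Φ(δ − 1.282) = Φ(1.268) = 0.8976.

Power ≈ 0.898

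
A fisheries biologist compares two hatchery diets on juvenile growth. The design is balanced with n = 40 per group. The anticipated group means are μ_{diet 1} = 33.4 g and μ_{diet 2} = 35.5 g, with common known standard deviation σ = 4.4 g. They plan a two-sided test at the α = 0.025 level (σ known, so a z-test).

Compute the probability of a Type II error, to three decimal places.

Standardized effect: d = |μ_{diet 1} − μ_{diet 2}| / σ = |33.4 − 35.5| / 4.4 = 0.4773
Noncentrality parameter: δ = d·√(n/2) = 0.4773 × √(40/2) = 2.1344
Critical value for a two-sided test at α = 0.025: z_{α/2} = 2.241.
Power = Φ(δ − 2.241) + Φ(−δ − 2.241) = Φ(-0.107) + Φ(-4.376) = 0.4574 + 0.0000 = 0.4574.
Type II error: β = 1 − power = 1 − 0.4574 = 0.5426.

β ≈ 0.543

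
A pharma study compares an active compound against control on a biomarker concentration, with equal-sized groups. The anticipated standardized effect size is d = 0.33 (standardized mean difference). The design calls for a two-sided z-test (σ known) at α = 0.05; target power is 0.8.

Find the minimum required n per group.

n = 145 per group

Set Φ(δ − 1.960) = 0.8; then δ − 1.960 = Φ⁻¹(0.8) = 0.842, giving δ = 2.802.
(Ignoring the negligible lower-tail rejection probability gives the usual closed-form inversion.)
δ = d·√(n/2) ⇒ n = 2(δ/d)² = 2 × (2.802 / 0.33)² = 144.15.
Rounding up, n = 145 per group.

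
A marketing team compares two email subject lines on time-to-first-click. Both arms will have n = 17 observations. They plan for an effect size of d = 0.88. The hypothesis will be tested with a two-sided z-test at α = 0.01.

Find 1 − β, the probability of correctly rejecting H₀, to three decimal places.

Power ≈ 0.496

Noncentrality parameter: δ = d·√(n/2) = 0.88 × √(17/2) = 2.5656
Two-sided α = 0.01 → critical value z_{0.005} = 2.576.
Power = Φ(δ − 2.576) + Φ(−δ − 2.576) = Φ(-0.010) + Φ(-5.141) = 0.4959 + 0.0000 = 0.4959.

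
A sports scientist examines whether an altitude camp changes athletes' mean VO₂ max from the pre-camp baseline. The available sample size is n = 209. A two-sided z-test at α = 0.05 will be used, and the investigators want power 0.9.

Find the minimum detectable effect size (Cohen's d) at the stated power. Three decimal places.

d ≈ 0.224

Need Φ(δ − 1.960) = 0.9, so δ = 1.960 + 1.282 = 3.242.
(Lower-tail contribution to power is negligible for δ > 0.)
δ = d·√n ⇒ d = δ/√n = 3.242/√209 = 0.2242.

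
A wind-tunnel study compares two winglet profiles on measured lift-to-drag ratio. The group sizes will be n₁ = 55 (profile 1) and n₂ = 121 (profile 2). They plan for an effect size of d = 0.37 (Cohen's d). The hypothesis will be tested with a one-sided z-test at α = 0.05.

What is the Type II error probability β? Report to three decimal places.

β ≈ 0.264

Noncentrality parameter: δ = d / √(1/n₁ + 1/n₂) = 0.37 / √(1/55 + 1/121) = 2.2752
One-sided α = 0.05 → critical value z_{0.05} = 1.645.
Power = Φ(δ − 1.645) = Φ(0.630) = 0.7358.
Type II error: β = 1 − power = 1 − 0.7358 = 0.2642.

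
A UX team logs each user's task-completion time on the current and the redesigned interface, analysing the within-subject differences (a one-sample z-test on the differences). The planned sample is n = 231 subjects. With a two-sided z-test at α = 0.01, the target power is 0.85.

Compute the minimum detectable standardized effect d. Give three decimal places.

Required noncentrality: δ = z_{0.005} + z_{0.15} = 2.576 + 1.036 = 3.612.
(The second rejection-region term Φ(−δ − z_{α/2}) is negligible and dropped.)
δ = d·√n ⇒ d = δ/√n = 3.612/√231 = 0.2377.

d ≈ 0.238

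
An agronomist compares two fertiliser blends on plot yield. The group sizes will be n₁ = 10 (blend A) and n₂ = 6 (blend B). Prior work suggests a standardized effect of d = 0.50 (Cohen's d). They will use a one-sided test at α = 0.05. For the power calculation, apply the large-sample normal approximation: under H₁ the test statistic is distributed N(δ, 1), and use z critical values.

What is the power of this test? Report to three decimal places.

Noncentrality parameter: δ = d / √(1/n₁ + 1/n₂) = 0.50 / √(1/10 + 1/6) = 0.9682
One-sided α = 0.05 → critical value z_{0.05} = 1.645.
Power = Φ(δ − 1.645) = Φ(-0.677) = 0.2493.

Power ≈ 0.249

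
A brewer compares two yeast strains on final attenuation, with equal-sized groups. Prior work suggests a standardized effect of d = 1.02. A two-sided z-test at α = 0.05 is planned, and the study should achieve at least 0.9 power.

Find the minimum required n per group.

Set Φ(δ − 1.960) = 0.9; then δ − 1.960 = Φ⁻¹(0.9) = 1.282, giving δ = 3.242.
(Ignoring the negligible lower-tail rejection probability gives the usual closed-form inversion.)
δ = d·√(n/2) ⇒ n = 2(δ/d)² = 2 × (3.242 / 1.02)² = 20.20.
Rounding up, n = 21 per group.

n = 21 per group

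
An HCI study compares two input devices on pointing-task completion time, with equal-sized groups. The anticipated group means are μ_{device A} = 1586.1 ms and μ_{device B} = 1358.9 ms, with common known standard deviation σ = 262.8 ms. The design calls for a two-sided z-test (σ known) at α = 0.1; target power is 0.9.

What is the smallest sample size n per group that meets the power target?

Standardized effect: d = |μ_{device A} − μ_{device B}| / σ = |1586.1 − 1358.9| / 262.8 = 0.8645
Set Φ(δ − 1.645) = 0.9; then δ − 1.645 = Φ⁻¹(0.9) = 1.282, giving δ = 2.926.
(For δ > 0 the lower-tail rejection region contributes negligibly to power, so the one-term inversion is standard.)
δ = d·√(n/2) ⇒ n = 2(δ/d)² = 2 × (2.926 / 0.8645)² = 22.92.
Round up to the next whole unit.

n = 23 per group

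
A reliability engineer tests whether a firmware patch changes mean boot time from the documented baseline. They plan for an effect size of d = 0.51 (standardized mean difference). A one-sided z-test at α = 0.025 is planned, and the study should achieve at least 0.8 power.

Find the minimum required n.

n = 31

Set Φ(δ − 1.960) = 0.8; then δ − 1.960 = Φ⁻¹(0.8) = 0.842, giving δ = 2.802.
δ = d·√n ⇒ n = (δ/d)² = (2.802 / 0.51)² = 30.18.
Round up to the next whole unit.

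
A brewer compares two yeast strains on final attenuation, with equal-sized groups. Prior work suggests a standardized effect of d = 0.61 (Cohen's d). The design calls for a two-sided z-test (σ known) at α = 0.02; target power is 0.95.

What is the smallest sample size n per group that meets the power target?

n = 85 per group

For power 0.95 need Φ(δ − z_{0.01}) = 0.95, so δ = z_{0.01} + z_{0.05} = 2.326 + 1.645 = 3.971.
(For δ > 0 the lower-tail rejection region contributes negligibly to power, so the one-term inversion is standard.)
δ = d·√(n/2) ⇒ n = 2(δ/d)² = 2 × (3.971 / 0.61)² = 84.76.
Round up to the next whole unit.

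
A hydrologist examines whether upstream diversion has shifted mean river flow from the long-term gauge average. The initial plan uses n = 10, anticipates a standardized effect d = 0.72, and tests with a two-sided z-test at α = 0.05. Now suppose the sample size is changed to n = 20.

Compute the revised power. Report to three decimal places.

With n = 20: δ = d·√n = 0.72 × √20 = 3.2199. Critical value z_{0.025} = 1.960.
Revised power = Φ(δ − 1.960) + Φ(−δ − 1.960) = Φ(1.260) + Φ(-5.180) = 0.8962 + 0.0000 = 0.8962.

Power ≈ 0.896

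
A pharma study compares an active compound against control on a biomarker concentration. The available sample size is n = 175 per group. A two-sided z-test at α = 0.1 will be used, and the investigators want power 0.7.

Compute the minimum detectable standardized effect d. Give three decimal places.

Required noncentrality: δ = z_{0.05} + z_{0.30} = 1.645 + 0.524 = 2.169.
(The second rejection-region term Φ(−δ − z_{α/2}) is negligible and dropped.)
δ = d·√(n/2) ⇒ d = δ/√(n/2) = 2.169/√(175/2) = 0.2319.

d ≈ 0.232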